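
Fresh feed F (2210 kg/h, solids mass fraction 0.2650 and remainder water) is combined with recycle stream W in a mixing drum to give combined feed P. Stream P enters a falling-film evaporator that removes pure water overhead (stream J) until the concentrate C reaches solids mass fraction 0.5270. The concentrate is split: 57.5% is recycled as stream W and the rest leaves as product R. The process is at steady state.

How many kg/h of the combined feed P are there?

3714 kg/h

Overall solids balance (none leaves overhead): solids in fresh feed = solids in product, i.e. 2210×0.265 = (1−0.575)·C·0.527.
C = 585.65/(0.527×0.425) = 2614.8 kg/h.
Recycle W = 0.575×2614.8 = 1503.5 kg/h.
Combined feed P = 2210 + 1503.5 = 3713.5 kg/h.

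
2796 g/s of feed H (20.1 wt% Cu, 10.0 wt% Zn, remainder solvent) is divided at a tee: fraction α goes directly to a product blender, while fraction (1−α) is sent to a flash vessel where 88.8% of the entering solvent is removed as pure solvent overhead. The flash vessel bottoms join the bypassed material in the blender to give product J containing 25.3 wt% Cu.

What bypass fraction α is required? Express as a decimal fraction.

All 2796×0.201 = 562 g/s of Cu reaches J, so J = 562/0.253 = 2221.3 g/s and vapour = 574.67 g/s.
The evaporator receives (1−α)·2796 of feed at 0.699 solvent and removes 0.888 of that solvent:
0.888×0.699×(1−α)×2796 = 574.67
(1−α) = 574.67/1735.5 = 0.3311;  α = 0.6689.

0.669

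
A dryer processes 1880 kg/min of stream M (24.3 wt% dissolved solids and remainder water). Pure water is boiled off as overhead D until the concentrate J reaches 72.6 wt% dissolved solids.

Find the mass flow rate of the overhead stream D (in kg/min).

1251 kg/min

dissolved solids is conserved: 1880×0.243 = 456.84 kg/min all reports to the concentrate.
Concentrate = 456.84/(target fraction) = 629.26 kg/min.
Overhead = 1880 − 629.26 = 1250.7 kg/min.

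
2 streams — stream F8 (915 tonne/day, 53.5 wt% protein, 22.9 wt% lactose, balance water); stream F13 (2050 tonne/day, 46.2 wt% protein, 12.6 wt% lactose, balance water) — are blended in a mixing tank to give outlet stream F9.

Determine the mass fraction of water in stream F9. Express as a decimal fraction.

0.358

Total flow out = 915 + 2050 = 2965 tonne/day.
water in = 915×0.236 + 2050×0.412 = 1060.5 tonne/day.
water mass fraction in F9 = 1060.5/2965 = 0.358.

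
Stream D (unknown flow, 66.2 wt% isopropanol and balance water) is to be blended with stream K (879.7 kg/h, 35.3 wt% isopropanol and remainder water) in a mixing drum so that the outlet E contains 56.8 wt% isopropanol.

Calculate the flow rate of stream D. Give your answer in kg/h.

2012 kg/h

Let D be the unknown flow. Total out = 879.7 + D.
isopropanol balance: 310.53 + 0.662·D = 0.568·(879.7 + D)
(0.662 − 0.568)·D = 0.568×879.7 − 310.53 = 189.14
D = 189.14 / 0.094 = 2012.1 kg/h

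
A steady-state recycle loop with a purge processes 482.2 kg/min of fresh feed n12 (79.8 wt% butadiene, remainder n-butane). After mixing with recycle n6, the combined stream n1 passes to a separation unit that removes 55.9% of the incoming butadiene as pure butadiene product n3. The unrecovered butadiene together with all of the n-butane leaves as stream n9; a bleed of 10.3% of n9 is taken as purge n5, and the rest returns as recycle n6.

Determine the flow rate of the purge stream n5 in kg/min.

126.3 kg/min

n-butane enters only via n12 and leaves only via the purge: 482.2×0.202 = 0.103×(n-butane in n9), and the separation unit passes all n-butane, so n-butane in n1 = n-butane in n9 = 945.67 kg/min.
butadiene in n1: m_A = 482.2×0.798 + (1−0.103)·(1−0.559)·m_A, so m_A = 384.8/0.6044 = 636.63 kg/min.
n9 = (1−0.559)×636.63 + 945.67 = 1226.4 kg/min.
Purge n5 = 0.103×1226.4 = 126.32 kg/min.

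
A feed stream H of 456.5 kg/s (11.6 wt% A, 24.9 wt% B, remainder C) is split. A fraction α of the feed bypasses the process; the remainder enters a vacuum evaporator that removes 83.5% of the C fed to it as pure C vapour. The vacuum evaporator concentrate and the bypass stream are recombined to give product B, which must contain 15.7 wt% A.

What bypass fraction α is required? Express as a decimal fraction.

All 456.5×0.116 = 52.954 kg/s of A reaches B, so B = 52.954/0.157 = 337.29 kg/s and vapour = 119.21 kg/s.
The evaporator receives (1−α)·456.5 of feed at 0.635 C and removes 0.835 of that C:
0.835×0.635×(1−α)×456.5 = 119.21
(1−α) = 119.21/242.05 = 0.4925;  α = 0.5075.

0.507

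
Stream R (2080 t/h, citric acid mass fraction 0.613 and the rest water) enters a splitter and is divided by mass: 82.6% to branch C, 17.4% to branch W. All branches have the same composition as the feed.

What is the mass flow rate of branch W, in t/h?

361.9 t/h

Branch W flow = 0.174×2080 = 361.92 t/h.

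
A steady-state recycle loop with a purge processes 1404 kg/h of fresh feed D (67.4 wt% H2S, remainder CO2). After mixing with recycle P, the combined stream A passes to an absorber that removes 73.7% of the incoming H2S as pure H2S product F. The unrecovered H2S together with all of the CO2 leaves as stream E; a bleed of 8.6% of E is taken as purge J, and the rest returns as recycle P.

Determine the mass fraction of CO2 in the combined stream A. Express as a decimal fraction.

CO2 enters only via D and leaves only via the purge: 1404×0.326 = 0.086×(CO2 in E), and the absorber passes all CO2, so CO2 in A = CO2 in E = 5322.1 kg/h.
H2S in A: m_A = 1404×0.674 + (1−0.086)·(1−0.737)·m_A, so m_A = 946.3/0.7596 = 1245.8 kg/h.
A = 1245.8 + 5322.1 = 6567.9 kg/h.
CO2 fraction in A = 5322.1/6567.9 = 0.810.

0.810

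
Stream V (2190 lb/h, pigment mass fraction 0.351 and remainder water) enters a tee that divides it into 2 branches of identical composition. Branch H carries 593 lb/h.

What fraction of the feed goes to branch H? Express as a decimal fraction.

0.271

Fraction to H = 593/2190 = 0.2708.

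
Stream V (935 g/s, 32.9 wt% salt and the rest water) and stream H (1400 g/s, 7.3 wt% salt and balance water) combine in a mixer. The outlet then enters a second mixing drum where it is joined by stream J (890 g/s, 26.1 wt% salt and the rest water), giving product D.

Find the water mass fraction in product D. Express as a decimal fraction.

0.801

Overall, product flow = 3225 g/s.
water in = 935×0.671 + 1400×0.927 + 890×0.739 = 2582.9 g/s.
water fraction in D = 0.801.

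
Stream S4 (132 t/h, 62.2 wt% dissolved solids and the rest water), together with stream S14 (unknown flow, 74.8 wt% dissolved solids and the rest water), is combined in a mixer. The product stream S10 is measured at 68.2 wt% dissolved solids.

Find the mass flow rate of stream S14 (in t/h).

120 t/h

Let S14 be the unknown flow. Total out = 132 + S14.
dissolved solids balance: 82.104 + 0.748·S14 = 0.682·(132 + S14)
(0.748 − 0.682)·S14 = 0.682×132 − 82.104 = 7.92
S14 = 7.92 / 0.066 = 120 t/h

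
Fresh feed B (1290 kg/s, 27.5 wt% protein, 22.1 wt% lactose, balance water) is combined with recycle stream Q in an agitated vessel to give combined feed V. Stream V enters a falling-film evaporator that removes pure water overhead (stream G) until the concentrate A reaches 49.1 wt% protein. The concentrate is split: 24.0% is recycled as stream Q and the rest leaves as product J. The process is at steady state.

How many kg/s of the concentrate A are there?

Overall protein balance (none leaves overhead): protein in fresh feed = protein in product, i.e. 1290×0.275 = (1−0.240)·A·0.491.
A = 354.75/(0.491×0.760) = 950.66 kg/s.

950.7 kg/s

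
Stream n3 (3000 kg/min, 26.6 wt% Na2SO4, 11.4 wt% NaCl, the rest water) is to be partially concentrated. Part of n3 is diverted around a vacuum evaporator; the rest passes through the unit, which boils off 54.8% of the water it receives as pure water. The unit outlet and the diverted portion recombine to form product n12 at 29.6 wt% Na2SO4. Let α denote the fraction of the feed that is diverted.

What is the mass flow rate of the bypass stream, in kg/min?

2105 kg/min

All 3000×0.266 = 798 kg/min of Na2SO4 reaches n12, so n12 = 798/0.296 = 2695.9 kg/min and vapour = 304.05 kg/min.
The evaporator receives (1−α)·3000 of feed at 0.620 water and removes 0.548 of that water:
0.548×0.620×(1−α)×3000 = 304.05
(1−α) = 304.05/1019.3 = 0.2983;  α = 0.7017.
Bypass flow = 0.7017×3000 = 2105.1 kg/min.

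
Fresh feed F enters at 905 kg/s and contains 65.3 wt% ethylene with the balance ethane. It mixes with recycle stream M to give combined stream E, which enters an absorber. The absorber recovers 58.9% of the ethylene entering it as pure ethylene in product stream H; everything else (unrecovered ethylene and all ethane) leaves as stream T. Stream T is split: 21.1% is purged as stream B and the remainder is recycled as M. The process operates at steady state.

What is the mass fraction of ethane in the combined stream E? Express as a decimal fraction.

ethane enters only via F and leaves only via the purge: 905×0.347 = 0.211×(ethane in T), and the absorber passes all ethane, so ethane in E = ethane in T = 1488.3 kg/s.
ethylene in E: m_A = 905×0.653 + (1−0.211)·(1−0.589)·m_A, so m_A = 590.97/0.6757 = 874.57 kg/s.
E = 874.57 + 1488.3 = 2362.9 kg/s.
ethane fraction in E = 1488.3/2362.9 = 0.630.

0.630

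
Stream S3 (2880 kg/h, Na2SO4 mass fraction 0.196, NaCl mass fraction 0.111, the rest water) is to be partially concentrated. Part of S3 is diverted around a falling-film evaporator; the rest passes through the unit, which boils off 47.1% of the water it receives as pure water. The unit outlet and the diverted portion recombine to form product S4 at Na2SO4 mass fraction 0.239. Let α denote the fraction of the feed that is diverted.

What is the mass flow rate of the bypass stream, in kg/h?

1293 kg/h

All 2880×0.196 = 564.48 kg/h of Na2SO4 reaches S4, so S4 = 564.48/0.239 = 2361.8 kg/h and vapour = 518.16 kg/h.
The evaporator receives (1−α)·2880 of feed at 0.693 water and removes 0.471 of that water:
0.471×0.693×(1−α)×2880 = 518.16
(1−α) = 518.16/940.04 = 0.5512;  α = 0.4488.
Bypass flow = 0.4488×2880 = 1292.5 kg/h.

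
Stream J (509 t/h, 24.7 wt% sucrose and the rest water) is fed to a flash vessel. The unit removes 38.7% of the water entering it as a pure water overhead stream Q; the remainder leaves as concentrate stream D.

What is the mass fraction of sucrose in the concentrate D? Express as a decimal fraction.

sucrose is not removed: 509×0.247 = 125.72 t/h of sucrose enters D.
water entering = 509×0.753 = 383.28 t/h; overhead removed = 0.387×383.28 = 148.33 t/h.
Concentrate = 509 − 148.33 = 360.67 t/h.
Mass fraction = 125.72/360.67 = 0.3486.

0.3486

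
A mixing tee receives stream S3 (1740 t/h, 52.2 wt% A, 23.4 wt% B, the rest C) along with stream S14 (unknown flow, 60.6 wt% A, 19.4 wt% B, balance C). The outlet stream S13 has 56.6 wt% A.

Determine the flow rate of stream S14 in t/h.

Let S14 be the unknown flow. Total out = 1740 + S14.
A balance: 908.28 + 0.606·S14 = 0.566·(1740 + S14)
(0.606 − 0.566)·S14 = 0.566×1740 − 908.28 = 76.56
S14 = 76.56 / 0.040 = 1914 t/h

1914 t/h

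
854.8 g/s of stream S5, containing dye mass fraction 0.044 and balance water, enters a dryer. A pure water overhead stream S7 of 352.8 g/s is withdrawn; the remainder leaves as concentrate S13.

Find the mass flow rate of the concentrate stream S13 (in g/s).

Concentrate = 854.8 − 352.8 = 502 g/s.

502 g/s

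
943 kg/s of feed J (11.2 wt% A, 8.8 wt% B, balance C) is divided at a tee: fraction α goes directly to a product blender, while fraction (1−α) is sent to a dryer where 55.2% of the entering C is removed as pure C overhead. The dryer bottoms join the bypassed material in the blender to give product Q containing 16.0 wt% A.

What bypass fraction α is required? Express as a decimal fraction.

All 943×0.112 = 105.62 kg/s of A reaches Q, so Q = 105.62/0.160 = 660.1 kg/s and vapour = 282.9 kg/s.
The evaporator receives (1−α)·943 of feed at 0.800 C and removes 0.552 of that C:
0.552×0.800×(1−α)×943 = 282.9
(1−α) = 282.9/416.43 = 0.6793;  α = 0.3207.

0.321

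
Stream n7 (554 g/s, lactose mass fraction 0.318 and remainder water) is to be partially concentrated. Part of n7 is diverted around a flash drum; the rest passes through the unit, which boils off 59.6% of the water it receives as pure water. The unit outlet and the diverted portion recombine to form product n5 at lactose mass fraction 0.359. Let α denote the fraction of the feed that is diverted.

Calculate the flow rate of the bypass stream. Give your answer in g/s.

398.3 g/s

All 554×0.318 = 176.17 g/s of lactose reaches n5, so n5 = 176.17/0.359 = 490.73 g/s and vapour = 63.27 g/s.
The evaporator receives (1−α)·554 of feed at 0.682 water and removes 0.596 of that water:
0.596×0.682×(1−α)×554 = 63.27
(1−α) = 63.27/225.19 = 0.2810;  α = 0.7190.
Bypass flow = 0.7190×554 = 398.34 g/s.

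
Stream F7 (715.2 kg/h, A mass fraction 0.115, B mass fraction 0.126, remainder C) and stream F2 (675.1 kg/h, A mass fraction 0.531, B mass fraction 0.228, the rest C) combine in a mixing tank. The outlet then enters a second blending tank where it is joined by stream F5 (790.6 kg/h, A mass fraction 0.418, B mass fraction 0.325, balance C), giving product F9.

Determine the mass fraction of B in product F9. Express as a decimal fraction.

0.230

Overall, product flow = 2180.9 kg/h.
B in = 715.2×0.126 + 675.1×0.228 + 790.6×0.325 = 500.98 kg/h.
B fraction in F9 = 0.230.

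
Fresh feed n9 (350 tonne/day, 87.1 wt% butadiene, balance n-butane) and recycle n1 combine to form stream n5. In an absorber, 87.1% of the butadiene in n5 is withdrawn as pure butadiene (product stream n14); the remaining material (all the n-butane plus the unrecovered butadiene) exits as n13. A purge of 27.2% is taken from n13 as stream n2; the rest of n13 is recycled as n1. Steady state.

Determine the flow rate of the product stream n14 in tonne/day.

butadiene in n5: m_A = 350×0.871 + (1−0.272)·(1−0.871)·m_A, so m_A = 304.85/0.9061 = 336.45 tonne/day.
Product n14 = 0.871×336.45 = 293.04 tonne/day.

293 tonne/day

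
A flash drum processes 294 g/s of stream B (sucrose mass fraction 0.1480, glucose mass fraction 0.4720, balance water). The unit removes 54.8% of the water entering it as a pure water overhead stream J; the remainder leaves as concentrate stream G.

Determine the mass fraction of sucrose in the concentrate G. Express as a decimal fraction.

0.1869

sucrose is not removed: 294×0.148 = 43.512 g/s of sucrose enters G.
water entering = 294×0.380 = 111.72 g/s; overhead removed = 0.548×111.72 = 61.223 g/s.
Concentrate = 294 − 61.223 = 232.78 g/s.
Mass fraction = 43.512/232.78 = 0.1869.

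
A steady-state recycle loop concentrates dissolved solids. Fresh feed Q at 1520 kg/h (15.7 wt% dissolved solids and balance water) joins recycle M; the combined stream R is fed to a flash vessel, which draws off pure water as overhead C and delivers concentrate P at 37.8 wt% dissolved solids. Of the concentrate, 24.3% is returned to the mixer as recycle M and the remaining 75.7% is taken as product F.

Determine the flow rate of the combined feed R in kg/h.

Overall dissolved solids balance (none leaves overhead): dissolved solids in fresh feed = dissolved solids in product, i.e. 1520×0.157 = (1−0.243)·P·0.378.
P = 238.64/(0.378×0.757) = 833.98 kg/h.
Recycle M = 0.243×833.98 = 202.66 kg/h.
Combined feed R = 1520 + 202.66 = 1722.7 kg/h.

1723 kg/h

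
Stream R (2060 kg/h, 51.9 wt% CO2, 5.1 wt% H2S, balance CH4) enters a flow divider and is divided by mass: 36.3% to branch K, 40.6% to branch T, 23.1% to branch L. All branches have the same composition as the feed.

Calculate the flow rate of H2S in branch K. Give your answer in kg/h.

38.14 kg/h

Branch K total = 0.363×2060 = 747.78 kg/h.
H2S in K = 0.051×747.78 = 38.137 kg/h.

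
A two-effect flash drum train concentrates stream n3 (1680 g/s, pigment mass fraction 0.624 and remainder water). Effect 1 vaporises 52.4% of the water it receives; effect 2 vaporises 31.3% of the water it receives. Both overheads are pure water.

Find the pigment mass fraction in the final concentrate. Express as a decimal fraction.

water in feed = 1680×0.376 = 631.68 g/s.
After stage 1: water left = (1−0.524)×631.68 = 300.68; stream total = 1349 g/s.
After stage 2: water left = (1−0.313)×300.68 = 206.57; final concentrate = 1254.9 g/s.
pigment fraction = 1048.3/1254.9 = 0.835.

0.835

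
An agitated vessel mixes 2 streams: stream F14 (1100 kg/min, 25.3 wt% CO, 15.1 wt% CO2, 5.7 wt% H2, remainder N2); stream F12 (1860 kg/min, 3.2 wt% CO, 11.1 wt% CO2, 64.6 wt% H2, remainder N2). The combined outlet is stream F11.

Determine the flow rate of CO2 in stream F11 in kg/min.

CO2 out = CO2 in = 1100×0.151 + 1860×0.111 = 372.56 kg/min.

372.6 kg/min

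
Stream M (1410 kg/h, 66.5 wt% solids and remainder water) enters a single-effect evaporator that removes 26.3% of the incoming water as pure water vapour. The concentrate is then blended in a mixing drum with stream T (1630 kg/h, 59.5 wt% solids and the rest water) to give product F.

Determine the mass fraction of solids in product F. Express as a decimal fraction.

0.654

Vapour removed = 0.263×0.335×1410 = 124.23 kg/h; concentrate = 1285.8 kg/h.
solids reaching the mixer = 937.65 (from concentrate) + 1630×0.595 = 1907.5 kg/h.
Product flow = 1285.8 + 1630 = 2915.8 kg/h; solids fraction = 0.654.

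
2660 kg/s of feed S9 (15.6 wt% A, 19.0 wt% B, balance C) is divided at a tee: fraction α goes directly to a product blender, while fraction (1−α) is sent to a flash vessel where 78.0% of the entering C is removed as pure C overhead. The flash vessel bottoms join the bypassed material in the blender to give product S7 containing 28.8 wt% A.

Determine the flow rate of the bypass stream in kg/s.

All 2660×0.156 = 414.96 kg/s of A reaches S7, so S7 = 414.96/0.288 = 1440.8 kg/s and vapour = 1219.2 kg/s.
The evaporator receives (1−α)·2660 of feed at 0.654 C and removes 0.780 of that C:
0.780×0.654×(1−α)×2660 = 1219.2
(1−α) = 1219.2/1356.9 = 0.8985;  α = 0.1015.
Bypass flow = 0.1015×2660 = 270.04 kg/s.

270 kg/s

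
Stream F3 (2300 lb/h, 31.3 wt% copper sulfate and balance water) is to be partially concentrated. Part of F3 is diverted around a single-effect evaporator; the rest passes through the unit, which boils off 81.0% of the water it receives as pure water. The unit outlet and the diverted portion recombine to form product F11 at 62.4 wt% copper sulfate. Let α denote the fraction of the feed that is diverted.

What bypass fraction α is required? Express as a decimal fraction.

All 2300×0.313 = 719.9 lb/h of copper sulfate reaches F11, so F11 = 719.9/0.624 = 1153.7 lb/h and vapour = 1146.3 lb/h.
The evaporator receives (1−α)·2300 of feed at 0.687 water and removes 0.810 of that water:
0.810×0.687×(1−α)×2300 = 1146.3
(1−α) = 1146.3/1279.9 = 0.8956;  α = 0.1044.

0.104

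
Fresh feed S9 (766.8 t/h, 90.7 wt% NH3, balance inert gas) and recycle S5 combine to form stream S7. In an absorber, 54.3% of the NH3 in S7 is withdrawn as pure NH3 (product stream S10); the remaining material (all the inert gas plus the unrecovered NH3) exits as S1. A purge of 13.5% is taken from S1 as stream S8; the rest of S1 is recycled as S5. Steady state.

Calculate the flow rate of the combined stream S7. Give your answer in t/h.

1678 t/h

inert gas enters only via S9 and leaves only via the purge: 766.8×0.093 = 0.135×(inert gas in S1), and the absorber passes all inert gas, so inert gas in S7 = inert gas in S1 = 528.24 t/h.
NH3 in S7: m_A = 766.8×0.907 + (1−0.135)·(1−0.543)·m_A, so m_A = 695.49/0.6047 = 1150.1 t/h.
S7 = 1150.1 + 528.24 = 1678.4 t/h.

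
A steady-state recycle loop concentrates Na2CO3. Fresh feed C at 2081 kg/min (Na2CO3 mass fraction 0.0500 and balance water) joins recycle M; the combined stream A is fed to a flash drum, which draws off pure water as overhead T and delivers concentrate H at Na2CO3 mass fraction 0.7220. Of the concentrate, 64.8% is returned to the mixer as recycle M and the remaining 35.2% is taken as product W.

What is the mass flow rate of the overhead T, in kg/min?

Overall Na2CO3 balance (none leaves overhead): Na2CO3 in fresh feed = Na2CO3 in product, i.e. 2081×0.050 = (1−0.648)·H·0.722.
H = 104.05/(0.722×0.352) = 409.41 kg/min.
Recycle M = 0.648×409.41 = 265.3 kg/min.
Combined feed A = 2081 + 265.3 = 2346.3 kg/min.
Overhead T = A − H = 2346.3 − 409.41 = 1936.9 kg/min.

1937 kg/min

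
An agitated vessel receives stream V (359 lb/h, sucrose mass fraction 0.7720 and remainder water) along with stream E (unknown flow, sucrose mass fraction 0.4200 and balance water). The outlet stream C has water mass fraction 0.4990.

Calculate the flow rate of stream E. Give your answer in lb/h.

Let E be the unknown flow. Total out = 359 + E.
water balance: 81.852 + 0.580·E = 0.499·(359 + E)
(0.580 − 0.499)·E = 0.499×359 − 81.852 = 97.289
E = 97.289 / 0.081 = 1201.1 lb/h

1201 lb/h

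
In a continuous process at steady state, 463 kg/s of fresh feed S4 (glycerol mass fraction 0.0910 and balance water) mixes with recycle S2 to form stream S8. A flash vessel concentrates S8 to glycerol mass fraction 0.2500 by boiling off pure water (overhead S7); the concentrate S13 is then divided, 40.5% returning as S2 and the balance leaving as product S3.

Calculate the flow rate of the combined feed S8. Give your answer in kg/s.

577.7 kg/s

Overall glycerol balance (none leaves overhead): glycerol in fresh feed = glycerol in product, i.e. 463×0.091 = (1−0.405)·S13·0.250.
S13 = 42.133/(0.250×0.595) = 283.25 kg/s.
Recycle S2 = 0.405×283.25 = 114.72 kg/s.
Combined feed S8 = 463 + 114.72 = 577.72 kg/s.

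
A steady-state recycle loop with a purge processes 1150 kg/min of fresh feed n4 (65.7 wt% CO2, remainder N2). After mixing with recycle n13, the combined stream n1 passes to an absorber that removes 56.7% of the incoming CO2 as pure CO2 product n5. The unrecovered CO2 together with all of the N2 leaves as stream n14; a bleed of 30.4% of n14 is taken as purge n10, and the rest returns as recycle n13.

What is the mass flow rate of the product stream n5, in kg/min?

613.2 kg/min

CO2 in n1: m_A = 1150×0.657 + (1−0.304)·(1−0.567)·m_A, so m_A = 755.55/0.6986 = 1081.5 kg/min.
Product n5 = 0.567×1081.5 = 613.19 kg/min.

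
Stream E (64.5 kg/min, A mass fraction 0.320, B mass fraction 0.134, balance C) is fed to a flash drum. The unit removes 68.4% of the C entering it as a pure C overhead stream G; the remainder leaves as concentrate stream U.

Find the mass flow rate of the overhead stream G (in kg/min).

C entering = 64.5×0.546 = 35.217 kg/min; overhead removed = 0.684×35.217 = 24.088 kg/min.

24.09 kg/min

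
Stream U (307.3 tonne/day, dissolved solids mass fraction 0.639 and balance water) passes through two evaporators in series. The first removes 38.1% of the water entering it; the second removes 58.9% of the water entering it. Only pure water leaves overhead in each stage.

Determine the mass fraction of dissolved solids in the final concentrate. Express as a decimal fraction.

0.874

water in feed = 307.3×0.361 = 110.94 tonne/day.
After stage 1: water left = (1−0.381)×110.94 = 68.669; stream total = 265.03 tonne/day.
After stage 2: water left = (1−0.589)×68.669 = 28.223; final concentrate = 224.59 tonne/day.
dissolved solids fraction = 196.36/224.59 = 0.874.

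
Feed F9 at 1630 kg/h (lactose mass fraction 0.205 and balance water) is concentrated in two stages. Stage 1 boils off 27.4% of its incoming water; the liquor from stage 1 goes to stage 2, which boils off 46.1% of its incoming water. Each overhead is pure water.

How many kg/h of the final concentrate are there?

water in feed = 1630×0.795 = 1295.9 kg/h.
After stage 1: water left = (1−0.274)×1295.9 = 940.79; stream total = 1274.9 kg/h.
After stage 2: water left = (1−0.461)×940.79 = 507.08; final concentrate = 841.23 kg/h.

841.2 kg/h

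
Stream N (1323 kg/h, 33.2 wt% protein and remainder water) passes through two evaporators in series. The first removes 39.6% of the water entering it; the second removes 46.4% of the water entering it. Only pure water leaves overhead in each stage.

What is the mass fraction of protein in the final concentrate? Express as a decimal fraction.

water in feed = 1323×0.668 = 883.76 kg/h.
After stage 1: water left = (1−0.396)×883.76 = 533.79; stream total = 973.03 kg/h.
After stage 2: water left = (1−0.464)×533.79 = 286.11; final concentrate = 725.35 kg/h.
protein fraction = 439.24/725.35 = 0.606.

0.606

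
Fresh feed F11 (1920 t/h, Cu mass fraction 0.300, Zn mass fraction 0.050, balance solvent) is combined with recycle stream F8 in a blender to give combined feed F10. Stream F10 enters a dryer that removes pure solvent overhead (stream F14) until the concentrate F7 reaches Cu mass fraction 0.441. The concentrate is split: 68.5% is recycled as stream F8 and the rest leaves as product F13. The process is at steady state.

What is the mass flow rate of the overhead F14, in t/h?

Overall Cu balance (none leaves overhead): Cu in fresh feed = Cu in product, i.e. 1920×0.300 = (1−0.685)·F7·0.441.
F7 = 576/(0.441×0.315) = 4146.4 t/h.
Recycle F8 = 0.685×4146.4 = 2840.3 t/h.
Combined feed F10 = 1920 + 2840.3 = 4760.3 t/h.
Overhead F14 = F10 − F7 = 4760.3 − 4146.4 = 613.88 t/h.

613.9 t/h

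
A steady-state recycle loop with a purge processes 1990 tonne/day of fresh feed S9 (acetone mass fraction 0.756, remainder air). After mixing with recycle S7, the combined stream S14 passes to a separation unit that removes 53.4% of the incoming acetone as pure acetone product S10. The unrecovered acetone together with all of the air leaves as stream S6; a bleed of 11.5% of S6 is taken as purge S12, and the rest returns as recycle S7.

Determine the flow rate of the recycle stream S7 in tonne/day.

4793 tonne/day

air enters only via S9 and leaves only via the purge: 1990×0.244 = 0.115×(air in S6), and the separation unit passes all air, so air in S14 = air in S6 = 4222.3 tonne/day.
acetone in S14: m_A = 1990×0.756 + (1−0.115)·(1−0.534)·m_A, so m_A = 1504.4/0.5876 = 2560.4 tonne/day.
S6 = (1−0.534)×2560.4 + 4222.3 = 5415.4 tonne/day.
Recycle S7 = (1−0.115)×5415.4 = 4792.6 tonne/day.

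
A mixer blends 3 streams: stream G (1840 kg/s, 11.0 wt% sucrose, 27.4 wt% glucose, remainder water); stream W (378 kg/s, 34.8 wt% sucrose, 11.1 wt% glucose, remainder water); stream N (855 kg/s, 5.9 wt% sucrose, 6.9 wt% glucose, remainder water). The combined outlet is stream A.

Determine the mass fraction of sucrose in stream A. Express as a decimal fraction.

0.125

Total flow out = 1840 + 378 + 855 = 3073 kg/s.
sucrose in = 1840×0.110 + 378×0.348 + 855×0.059 = 384.39 kg/s.
sucrose mass fraction in A = 384.39/3073 = 0.125.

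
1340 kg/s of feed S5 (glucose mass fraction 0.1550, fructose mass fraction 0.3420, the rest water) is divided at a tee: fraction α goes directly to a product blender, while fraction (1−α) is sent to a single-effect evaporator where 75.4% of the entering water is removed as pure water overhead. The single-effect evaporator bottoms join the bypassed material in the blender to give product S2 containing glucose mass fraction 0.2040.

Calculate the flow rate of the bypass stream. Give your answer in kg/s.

All 1340×0.155 = 207.7 kg/s of glucose reaches S2, so S2 = 207.7/0.204 = 1018.1 kg/s and vapour = 321.86 kg/s.
The evaporator receives (1−α)·1340 of feed at 0.503 water and removes 0.754 of that water:
0.754×0.503×(1−α)×1340 = 321.86
(1−α) = 321.86/508.21 = 0.6333;  α = 0.3667.
Bypass flow = 0.3667×1340 = 491.34 kg/s.

491.3 kg/s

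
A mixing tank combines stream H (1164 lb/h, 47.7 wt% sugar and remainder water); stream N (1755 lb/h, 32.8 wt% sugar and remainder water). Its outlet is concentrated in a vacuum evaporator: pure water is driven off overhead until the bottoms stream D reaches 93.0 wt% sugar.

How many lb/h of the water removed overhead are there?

1703 lb/h

sugar entering = 1164×0.477 + 1755×0.328 = 1130.9 lb/h.
All sugar reports to D, so D = 1130.9/0.930 = 1216 lb/h.
Total feed = 2919 lb/h; overhead = 2919 − 1216 = 1703 lb/h.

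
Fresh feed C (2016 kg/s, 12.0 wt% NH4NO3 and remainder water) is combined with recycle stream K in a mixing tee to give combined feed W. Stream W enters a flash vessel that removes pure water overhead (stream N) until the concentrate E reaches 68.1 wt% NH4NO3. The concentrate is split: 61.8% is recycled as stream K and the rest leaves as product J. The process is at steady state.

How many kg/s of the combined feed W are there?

Overall NH4NO3 balance (none leaves overhead): NH4NO3 in fresh feed = NH4NO3 in product, i.e. 2016×0.120 = (1−0.618)·E·0.681.
E = 241.92/(0.681×0.382) = 929.95 kg/s.
Recycle K = 0.618×929.95 = 574.71 kg/s.
Combined feed W = 2016 + 574.71 = 2590.7 kg/s.

2591 kg/s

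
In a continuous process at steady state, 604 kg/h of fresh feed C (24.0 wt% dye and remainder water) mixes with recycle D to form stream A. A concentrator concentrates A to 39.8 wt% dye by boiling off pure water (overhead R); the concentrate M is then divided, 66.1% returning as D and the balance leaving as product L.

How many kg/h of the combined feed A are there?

1314 kg/h

Overall dye balance (none leaves overhead): dye in fresh feed = dye in product, i.e. 604×0.240 = (1−0.661)·M·0.398.
M = 144.96/(0.398×0.339) = 1074.4 kg/h.
Recycle D = 0.661×1074.4 = 710.18 kg/h.
Combined feed A = 604 + 710.18 = 1314.2 kg/h.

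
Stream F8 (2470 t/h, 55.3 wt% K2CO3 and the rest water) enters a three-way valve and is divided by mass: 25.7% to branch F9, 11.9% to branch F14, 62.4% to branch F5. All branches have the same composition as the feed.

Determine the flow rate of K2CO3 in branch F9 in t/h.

Branch F9 total = 0.257×2470 = 634.79 t/h.
K2CO3 in F9 = 0.553×634.79 = 351.04 t/h.

351 t/h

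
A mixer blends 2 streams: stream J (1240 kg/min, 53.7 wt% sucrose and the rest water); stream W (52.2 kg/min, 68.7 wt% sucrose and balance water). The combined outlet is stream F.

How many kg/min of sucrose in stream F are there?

701.7 kg/min

sucrose out = sucrose in = 1240×0.537 + 52.2×0.687 = 701.74 kg/min.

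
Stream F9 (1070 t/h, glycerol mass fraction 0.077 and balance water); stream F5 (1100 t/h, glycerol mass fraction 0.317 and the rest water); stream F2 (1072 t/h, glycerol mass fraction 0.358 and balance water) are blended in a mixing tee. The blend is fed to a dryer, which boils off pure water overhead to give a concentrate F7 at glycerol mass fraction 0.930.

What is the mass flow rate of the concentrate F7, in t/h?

876.2 t/h

glycerol entering = 1070×0.077 + 1100×0.317 + 1072×0.358 = 814.87 t/h.
All glycerol reports to F7, so F7 = 814.87/0.930 = 876.2 t/h.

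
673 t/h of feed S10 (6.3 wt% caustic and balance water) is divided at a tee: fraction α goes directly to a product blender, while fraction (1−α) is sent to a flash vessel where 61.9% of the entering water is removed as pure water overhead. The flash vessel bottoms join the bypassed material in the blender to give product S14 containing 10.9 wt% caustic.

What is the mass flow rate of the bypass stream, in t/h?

All 673×0.063 = 42.399 t/h of caustic reaches S14, so S14 = 42.399/0.109 = 388.98 t/h and vapour = 284.02 t/h.
The evaporator receives (1−α)·673 of feed at 0.937 water and removes 0.619 of that water:
0.619×0.937×(1−α)×673 = 284.02
(1−α) = 284.02/390.34 = 0.7276;  α = 0.2724.
Bypass flow = 0.2724×673 = 183.32 t/h.

183.3 t/h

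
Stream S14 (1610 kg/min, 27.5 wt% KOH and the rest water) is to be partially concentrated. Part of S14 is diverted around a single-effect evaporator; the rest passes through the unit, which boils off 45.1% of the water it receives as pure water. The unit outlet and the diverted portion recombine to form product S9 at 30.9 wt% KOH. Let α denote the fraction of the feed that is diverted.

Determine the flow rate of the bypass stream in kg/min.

All 1610×0.275 = 442.75 kg/min of KOH reaches S9, so S9 = 442.75/0.309 = 1432.8 kg/min and vapour = 177.15 kg/min.
The evaporator receives (1−α)·1610 of feed at 0.725 water and removes 0.451 of that water:
0.451×0.725×(1−α)×1610 = 177.15
(1−α) = 177.15/526.43 = 0.3365;  α = 0.6635.
Bypass flow = 0.6635×1610 = 1068.2 kg/min.

1068 kg/min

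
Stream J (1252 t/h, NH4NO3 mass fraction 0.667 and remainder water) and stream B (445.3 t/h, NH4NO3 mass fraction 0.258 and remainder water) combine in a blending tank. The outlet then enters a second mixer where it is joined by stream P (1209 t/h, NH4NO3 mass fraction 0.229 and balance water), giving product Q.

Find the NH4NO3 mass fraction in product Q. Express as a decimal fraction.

Overall, product flow = 2906.3 t/h.
NH4NO3 in = 1252×0.667 + 445.3×0.258 + 1209×0.229 = 1226.8 t/h.
NH4NO3 fraction in Q = 0.422.

0.422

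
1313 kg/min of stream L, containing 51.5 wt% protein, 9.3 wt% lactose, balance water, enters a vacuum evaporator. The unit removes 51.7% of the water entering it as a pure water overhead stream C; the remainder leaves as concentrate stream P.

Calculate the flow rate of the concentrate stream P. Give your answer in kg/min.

water entering = 1313×0.392 = 514.7 kg/min; overhead removed = 0.517×514.7 = 266.1 kg/min.
Concentrate = 1313 − 266.1 = 1046.9 kg/min.

1047 kg/min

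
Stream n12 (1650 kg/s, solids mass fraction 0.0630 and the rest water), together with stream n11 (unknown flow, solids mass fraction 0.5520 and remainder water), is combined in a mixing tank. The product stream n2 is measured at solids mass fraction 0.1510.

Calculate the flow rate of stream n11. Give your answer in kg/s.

362.1 kg/s

Let n11 be the unknown flow. Total out = 1650 + n11.
solids balance: 103.95 + 0.552·n11 = 0.151·(1650 + n11)
(0.552 − 0.151)·n11 = 0.151×1650 − 103.95 = 145.2
n11 = 145.2 / 0.401 = 362.09 kg/s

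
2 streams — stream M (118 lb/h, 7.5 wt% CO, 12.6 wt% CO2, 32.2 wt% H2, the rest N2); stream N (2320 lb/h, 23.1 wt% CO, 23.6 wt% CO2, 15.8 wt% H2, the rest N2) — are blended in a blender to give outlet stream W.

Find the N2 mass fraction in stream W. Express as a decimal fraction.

Total flow out = 118 + 2320 = 2438 lb/h.
N2 in = 118×0.477 + 2320×0.375 = 926.29 lb/h.
N2 mass fraction in W = 926.29/2438 = 0.380.

0.380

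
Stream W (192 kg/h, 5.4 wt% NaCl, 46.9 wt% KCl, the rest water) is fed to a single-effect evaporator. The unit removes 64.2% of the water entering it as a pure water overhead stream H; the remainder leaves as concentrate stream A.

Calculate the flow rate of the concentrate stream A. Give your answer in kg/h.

133.2 kg/h

water entering = 192×0.477 = 91.584 kg/h; overhead removed = 0.642×91.584 = 58.797 kg/h.
Concentrate = 192 − 58.797 = 133.2 kg/h.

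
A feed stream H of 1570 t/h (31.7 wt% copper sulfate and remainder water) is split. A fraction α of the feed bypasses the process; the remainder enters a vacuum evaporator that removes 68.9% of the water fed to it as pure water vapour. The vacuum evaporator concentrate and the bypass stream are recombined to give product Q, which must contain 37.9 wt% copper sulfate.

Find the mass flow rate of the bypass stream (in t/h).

1024 t/h

All 1570×0.317 = 497.69 t/h of copper sulfate reaches Q, so Q = 497.69/0.379 = 1313.2 t/h and vapour = 256.83 t/h.
The evaporator receives (1−α)·1570 of feed at 0.683 water and removes 0.689 of that water:
0.689×0.683×(1−α)×1570 = 256.83
(1−α) = 256.83/738.82 = 0.3476;  α = 0.6524.
Bypass flow = 0.6524×1570 = 1024.2 t/h.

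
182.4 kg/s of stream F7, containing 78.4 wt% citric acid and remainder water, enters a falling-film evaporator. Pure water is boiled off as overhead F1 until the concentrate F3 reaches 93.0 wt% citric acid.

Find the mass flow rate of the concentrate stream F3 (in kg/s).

153.8 kg/s

citric acid is conserved: 182.4×0.784 = 143 kg/s all reports to the concentrate.
Concentrate = 143/(target fraction) = 153.77 kg/s.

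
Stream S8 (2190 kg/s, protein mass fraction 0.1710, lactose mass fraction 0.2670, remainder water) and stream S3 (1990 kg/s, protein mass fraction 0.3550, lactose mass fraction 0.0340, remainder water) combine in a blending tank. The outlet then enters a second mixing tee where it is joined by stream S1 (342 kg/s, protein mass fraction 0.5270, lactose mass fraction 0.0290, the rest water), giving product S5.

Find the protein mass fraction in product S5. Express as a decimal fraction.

Overall, product flow = 4522 kg/s.
protein in = 2190×0.171 + 1990×0.355 + 342×0.527 = 1261.2 kg/s.
protein fraction in S5 = 0.2789.

0.2789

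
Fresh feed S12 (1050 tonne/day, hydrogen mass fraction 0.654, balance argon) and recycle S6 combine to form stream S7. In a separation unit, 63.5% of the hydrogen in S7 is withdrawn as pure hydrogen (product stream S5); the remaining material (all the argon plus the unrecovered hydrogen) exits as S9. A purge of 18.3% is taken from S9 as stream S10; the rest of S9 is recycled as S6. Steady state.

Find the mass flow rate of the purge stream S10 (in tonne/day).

428.7 tonne/day

argon enters only via S12 and leaves only via the purge: 1050×0.346 = 0.183×(argon in S9), and the separation unit passes all argon, so argon in S7 = argon in S9 = 1985.2 tonne/day.
hydrogen in S7: m_A = 1050×0.654 + (1−0.183)·(1−0.635)·m_A, so m_A = 686.7/0.7018 = 978.49 tonne/day.
S9 = (1−0.635)×978.49 + 1985.2 = 2342.4 tonne/day.
Purge S10 = 0.183×2342.4 = 428.66 tonne/day.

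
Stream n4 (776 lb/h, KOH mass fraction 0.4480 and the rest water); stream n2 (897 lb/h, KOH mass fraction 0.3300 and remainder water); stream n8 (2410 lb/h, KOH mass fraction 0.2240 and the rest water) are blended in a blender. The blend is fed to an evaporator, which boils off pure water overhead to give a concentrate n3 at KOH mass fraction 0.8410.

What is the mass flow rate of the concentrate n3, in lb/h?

KOH entering = 776×0.448 + 897×0.330 + 2410×0.224 = 1183.5 lb/h.
All KOH reports to n3, so n3 = 1183.5/0.841 = 1407.3 lb/h.

1407 lb/h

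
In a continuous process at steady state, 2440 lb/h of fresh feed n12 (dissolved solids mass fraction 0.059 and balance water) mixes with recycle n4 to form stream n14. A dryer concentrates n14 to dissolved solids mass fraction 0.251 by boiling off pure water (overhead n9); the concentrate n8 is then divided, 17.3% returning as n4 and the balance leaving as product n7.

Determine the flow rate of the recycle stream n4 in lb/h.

Overall dissolved solids balance (none leaves overhead): dissolved solids in fresh feed = dissolved solids in product, i.e. 2440×0.059 = (1−0.173)·n8·0.251.
n8 = 143.96/(0.251×0.827) = 693.53 lb/h.
Recycle n4 = 0.173×693.53 = 119.98 lb/h.

120 lb/h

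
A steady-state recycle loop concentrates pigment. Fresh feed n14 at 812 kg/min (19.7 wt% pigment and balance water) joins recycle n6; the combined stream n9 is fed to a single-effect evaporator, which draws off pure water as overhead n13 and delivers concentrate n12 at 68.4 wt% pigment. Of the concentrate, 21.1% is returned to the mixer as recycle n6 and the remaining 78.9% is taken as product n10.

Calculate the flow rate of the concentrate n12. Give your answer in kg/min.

296.4 kg/min

Overall pigment balance (none leaves overhead): pigment in fresh feed = pigment in product, i.e. 812×0.197 = (1−0.211)·n12·0.684.
n12 = 159.96/(0.684×0.789) = 296.41 kg/min.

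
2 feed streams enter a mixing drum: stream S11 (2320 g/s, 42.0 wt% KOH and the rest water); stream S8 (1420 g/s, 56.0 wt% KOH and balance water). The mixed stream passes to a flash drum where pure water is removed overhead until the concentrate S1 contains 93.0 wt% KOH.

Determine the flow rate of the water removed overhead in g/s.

KOH entering = 2320×0.420 + 1420×0.560 = 1769.6 g/s.
All KOH reports to S1, so S1 = 1769.6/0.930 = 1902.8 g/s.
Total feed = 3740 g/s; overhead = 3740 − 1902.8 = 1837.2 g/s.

1837 g/s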